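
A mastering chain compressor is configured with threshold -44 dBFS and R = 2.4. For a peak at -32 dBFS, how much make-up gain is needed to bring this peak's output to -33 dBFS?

6 dB

The peak compresses to -44 + 12/2.4 = -39 dBFS.
To reach -33 dBFS requires -33 − (-39) = 6 dB of make-up.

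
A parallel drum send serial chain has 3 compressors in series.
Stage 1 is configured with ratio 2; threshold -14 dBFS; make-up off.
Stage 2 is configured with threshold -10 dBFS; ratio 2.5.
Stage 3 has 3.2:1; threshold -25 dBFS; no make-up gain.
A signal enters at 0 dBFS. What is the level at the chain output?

Stage 1: 14 dB above -14 dBFS, reduced 2:1 to 7 dB above → -7 dBFS.
Stage 2: 3 dB above -10 dBFS, reduced 2.5:1 to 1.2 dB above → -8.8 dBFS.
Stage 3: -8.8 dBFS is 16.2 dB over -25 dBFS; at 3.2:1 that becomes 5.0625 dB over, giving -19.9375 dBFS.

-19.9375 dBFS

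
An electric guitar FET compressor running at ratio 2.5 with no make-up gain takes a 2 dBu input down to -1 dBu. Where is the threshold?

-3 dBu

Gain reduction = 2 − (-1) = 3 dB; output overshoot = GR / (R − 1) = 3 / 1.5 = 2 dB.
Threshold = output − output overshoot = -1 − 2 = -3 dBu.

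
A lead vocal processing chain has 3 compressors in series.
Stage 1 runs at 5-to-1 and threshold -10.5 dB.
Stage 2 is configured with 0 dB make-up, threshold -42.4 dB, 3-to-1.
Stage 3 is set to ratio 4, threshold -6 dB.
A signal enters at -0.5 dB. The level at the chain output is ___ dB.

Stage 1: overshoot 10 dB → 10/5 = 2 dB → -8.5 dB.
Stage 2: 33.9 dB above -42.4 dB, reduced 3:1 to 11.3 dB above → -31.1 dB.
Stage 3: below threshold (-31.1 ≤ -6); passes unchanged; output -31.1 dB.

-31.1 dB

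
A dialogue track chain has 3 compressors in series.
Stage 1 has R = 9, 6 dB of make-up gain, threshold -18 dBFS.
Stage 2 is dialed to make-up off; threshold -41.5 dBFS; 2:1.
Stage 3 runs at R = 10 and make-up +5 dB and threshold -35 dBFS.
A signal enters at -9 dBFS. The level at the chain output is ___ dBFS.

-29.125 dBFS

Stage 1: overshoot 9 dB → 9/9 = 1 dB → -17 dBFS; +6 dB make-up → -11 dBFS.
Stage 2: 30.5 dB above -41.5 dBFS, reduced 2:1 to 15.25 dB above → -26.25 dBFS.
Stage 3: -26.25 dBFS is 8.75 dB over -35 dBFS; at 10:1 that becomes 0.875 dB over, giving -34.125 dBFS; +5 dB make-up → -29.125 dBFS.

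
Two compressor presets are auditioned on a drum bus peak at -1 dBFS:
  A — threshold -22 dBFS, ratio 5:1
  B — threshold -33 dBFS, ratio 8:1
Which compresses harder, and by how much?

A: overshoot 21 dB → output overshoot 4.2 dB → GR 16.8 dB.
B: overshoot 32 dB → output overshoot 4 dB → GR 28 dB.
Difference: 11.2 dB in favour of B.

B, by 11.2 dB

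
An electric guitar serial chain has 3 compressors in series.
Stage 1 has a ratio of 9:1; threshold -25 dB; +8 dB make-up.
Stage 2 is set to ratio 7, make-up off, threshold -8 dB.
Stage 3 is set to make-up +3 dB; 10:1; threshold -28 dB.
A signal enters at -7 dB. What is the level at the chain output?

-23.7 dB

Stage 1: 18 dB above -25 dB, reduced 9:1 to 2 dB above → -23 dB; +8 dB make-up → -15 dB.
Stage 2: -15 dB is at or below the -8 dB threshold — no compression; output -15 dB.
Stage 3: 13 dB above -28 dB, reduced 10:1 to 1.3 dB above → -26.7 dB; +3 dB make-up → -23.7 dB.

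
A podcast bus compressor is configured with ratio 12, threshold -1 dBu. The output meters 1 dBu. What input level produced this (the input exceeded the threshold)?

That's 2 dB above the -1 dBu threshold.
Before 12:1 compression the overshoot was 2 × 12 = 24 dB, so input = -1 + 24 = 23 dBu.

23 dBu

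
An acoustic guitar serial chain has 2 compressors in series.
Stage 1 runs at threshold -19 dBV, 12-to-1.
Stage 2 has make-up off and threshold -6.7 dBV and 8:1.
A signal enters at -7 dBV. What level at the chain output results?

-18 dBV

Stage 1: -7 dBV is 12 dB over -19 dBV; at 12:1 that becomes 1 dB over, giving -18 dBV.
Stage 2: -18 dBV is at or below the -6.7 dBV threshold — no compression; output -18 dBV.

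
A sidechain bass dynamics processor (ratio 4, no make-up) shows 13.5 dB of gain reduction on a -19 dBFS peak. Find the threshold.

Input is 18 dB above T (since output overshoot × R = input overshoot: (-32.5 − T)·4 = -19 − T gives T = -37 dBFS).
Check: -37 + (-19 − (-37))/4 = -37 + 4.5 = -32.5 dBFS. ✓

-37 dBFS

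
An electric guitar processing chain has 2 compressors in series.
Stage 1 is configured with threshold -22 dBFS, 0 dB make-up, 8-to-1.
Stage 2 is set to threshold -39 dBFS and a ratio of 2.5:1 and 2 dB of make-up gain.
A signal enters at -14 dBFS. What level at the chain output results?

Stage 1: -14 dBFS is 8 dB over -22 dBFS; at 8:1 that becomes 1 dB over, giving -21 dBFS.
Stage 2: -21 dBFS is 18 dB over -39 dBFS; at 2.5:1 that becomes 7.2 dB over, giving -31.8 dBFS; +2 dB make-up → -29.8 dBFS.

-29.8 dBFS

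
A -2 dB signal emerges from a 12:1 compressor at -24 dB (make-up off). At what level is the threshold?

Gain reduction = -2 − (-24) = 22 dB; output overshoot = GR / (R − 1) = 22 / 11 = 2 dB.
Threshold = output − output overshoot = -24 − 2 = -26 dB.

-26 dB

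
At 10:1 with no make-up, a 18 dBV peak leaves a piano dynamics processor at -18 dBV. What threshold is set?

Let T be the threshold. Output overshoot = (input overshoot)/R, so -18 − T = (18 − T)/10.
10·(-18 − T) = 18 − T → 9·T = -180 − 18 = -198.
T = -198/9 = -22 dBV.

-22 dBV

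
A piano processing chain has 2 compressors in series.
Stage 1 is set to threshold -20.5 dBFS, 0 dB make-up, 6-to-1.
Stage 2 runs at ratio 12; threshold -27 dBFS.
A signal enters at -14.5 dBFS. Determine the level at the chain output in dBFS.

Stage 1: -14.5 dBFS is 6 dB over -20.5 dBFS; at 6:1 that becomes 1 dB over, giving -19.5 dBFS.
Stage 2: 7.5 dB above -27 dBFS, reduced 12:1 to 0.625 dB above → -26.375 dBFS.

-26.375 dBFS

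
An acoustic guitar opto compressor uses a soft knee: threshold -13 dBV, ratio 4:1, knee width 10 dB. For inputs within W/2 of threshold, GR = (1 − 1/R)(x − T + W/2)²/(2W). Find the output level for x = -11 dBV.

-12.8375 dBV

x − T + W/2 = -11 − (-13) + 5 = 7.
GR = (1 − 1/4) × 7² / 20 = 0.75 × 49 / 20 = 1.8375 dB.
Output = -11 − 1.8375 = -12.8375 dBV.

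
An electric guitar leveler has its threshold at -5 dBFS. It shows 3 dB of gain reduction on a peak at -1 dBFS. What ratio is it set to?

4:1

Input overshoot = -1 − (-5) = 4 dB.
Output overshoot = 4 − 3 = 1 dB.
Ratio = input overshoot / output overshoot = 4 / 1 = 4.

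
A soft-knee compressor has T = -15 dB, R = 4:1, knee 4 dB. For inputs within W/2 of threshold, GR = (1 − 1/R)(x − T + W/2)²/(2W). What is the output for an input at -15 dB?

x − T + W/2 = -15 − (-15) + 2 = 2.
GR = (1 − 1/4) × 2² / 8 = 0.75 × 4 / 8 = 0.375 dB.
Output = -15 − 0.375 = -15.375 dB.

-15.375 dB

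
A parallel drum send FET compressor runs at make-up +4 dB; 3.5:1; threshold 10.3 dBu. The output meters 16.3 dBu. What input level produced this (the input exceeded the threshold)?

17.3 dBu

Stripping the +4 dB make-up gives 12.3 dBu at the gain stage.
The compressed level sits 12.3 − 10.3 = 2 dB over threshold.
Undo the ratio: input overshoot = 2 × 3.5 = 7 dB, giving input = 17.3 dBu.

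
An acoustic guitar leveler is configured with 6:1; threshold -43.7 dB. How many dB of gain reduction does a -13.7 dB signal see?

25 dB

Overshoot = -13.7 − (-43.7) = 30 dB.
A 6:1 ratio leaves 5 dB of that excess.
So the signal is attenuated by 30 − 5 = 25 dB.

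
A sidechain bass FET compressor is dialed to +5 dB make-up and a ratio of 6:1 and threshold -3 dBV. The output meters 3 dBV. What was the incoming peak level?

3 dBV

Before make-up, the level was 3 − 5 = -2 dBV.
That's 1 dB above the -3 dBV threshold.
Input overshoot = R × output overshoot = 6 dB → input = -3 + 6 = 3 dBV.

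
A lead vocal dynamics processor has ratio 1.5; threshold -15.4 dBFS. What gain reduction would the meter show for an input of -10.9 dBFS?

1.5 dB

Overshoot = -10.9 − (-15.4) = 4.5 dB.
At 1.5:1, output sits 4.5/1.5 = 3 dB above threshold.
Gain reduction = 4.5 − 3 = 1.5 dB.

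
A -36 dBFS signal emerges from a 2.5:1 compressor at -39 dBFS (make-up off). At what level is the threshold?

-41 dBFS

Gain reduction = -36 − (-39) = 3 dB; output overshoot = GR / (R − 1) = 3 / 1.5 = 2 dB.
Threshold = output − output overshoot = -39 − 2 = -41 dBFS.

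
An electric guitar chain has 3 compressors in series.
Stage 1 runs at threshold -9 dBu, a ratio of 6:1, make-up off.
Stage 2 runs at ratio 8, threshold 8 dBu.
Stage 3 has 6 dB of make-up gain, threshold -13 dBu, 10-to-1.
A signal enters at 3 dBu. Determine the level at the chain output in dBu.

Stage 1: 3 dBu is 12 dB over -9 dBu; at 6:1 that becomes 2 dB over, giving -7 dBu.
Stage 2: -7 dBu is at or below the 8 dBu threshold — no compression; output -7 dBu.
Stage 3: 6 dB above -13 dBu, reduced 10:1 to 0.6 dB above → -12.4 dBu; +6 dB make-up → -6.4 dBu.

-6.4 dBu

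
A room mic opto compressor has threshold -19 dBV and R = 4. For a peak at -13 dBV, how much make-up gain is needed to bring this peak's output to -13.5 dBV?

4 dB

Overshoot 6 dB → 6/4 = 1.5 dB after compression, so the compressed level is -19 + 1.5 = -17.5 dBV.
Make-up = target − compressed = -13.5 − (-17.5) = 4 dB.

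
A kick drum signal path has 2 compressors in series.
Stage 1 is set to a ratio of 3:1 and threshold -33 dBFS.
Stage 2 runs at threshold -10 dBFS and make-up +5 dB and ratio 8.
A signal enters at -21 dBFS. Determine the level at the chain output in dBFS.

-24 dBFS

Stage 1: 12 dB above -33 dBFS, reduced 3:1 to 4 dB above → -29 dBFS.
Stage 2: -29 dBFS is at or below the -10 dBFS threshold — no compression; make-up brings it to -24 dBFS.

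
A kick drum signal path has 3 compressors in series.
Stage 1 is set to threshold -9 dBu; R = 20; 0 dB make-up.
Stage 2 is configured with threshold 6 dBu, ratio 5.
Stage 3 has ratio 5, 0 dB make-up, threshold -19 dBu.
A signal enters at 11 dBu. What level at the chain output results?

-16.8 dBu

Stage 1: 20 dB above -9 dBu, reduced 20:1 to 1 dB above → -8 dBu.
Stage 2: -8 dBu ≤ 6 dBu, so stage 2 doesn't engage; output -8 dBu.
Stage 3: overshoot 11 dB → 11/5 = 2.2 dB → -16.8 dBu.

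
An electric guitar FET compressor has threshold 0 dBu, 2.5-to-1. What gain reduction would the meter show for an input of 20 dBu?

12 dB

Overshoot = 20 − 0 = 20 dB.
After 2.5:1 compression the overshoot becomes 20/2.5 = 8 dB.
So the signal is attenuated by 20 − 8 = 12 dB.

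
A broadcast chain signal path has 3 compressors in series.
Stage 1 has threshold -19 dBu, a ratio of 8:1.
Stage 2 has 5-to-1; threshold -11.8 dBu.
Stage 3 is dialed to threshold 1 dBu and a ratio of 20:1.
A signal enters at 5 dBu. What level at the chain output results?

-16 dBu

Stage 1: 24 dB above -19 dBu, reduced 8:1 to 3 dB above → -16 dBu.
Stage 2: -16 dBu is at or below the -11.8 dBu threshold — no compression; output -16 dBu.
Stage 3: below threshold (-16 ≤ 1); passes unchanged; output -16 dBu.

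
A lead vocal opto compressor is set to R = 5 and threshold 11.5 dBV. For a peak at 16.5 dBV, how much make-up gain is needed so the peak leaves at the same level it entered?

Without make-up, output = threshold + overshoot/5 = 11.5 + 1 = 12.5 dBV.
Gap to target: 4 dB.

4 dB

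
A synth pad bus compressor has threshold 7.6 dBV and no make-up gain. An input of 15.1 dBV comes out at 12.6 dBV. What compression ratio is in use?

Input overshoot = 15.1 − 7.6 = 7.5 dB; output overshoot = 12.6 − 7.6 = 5 dB.
Ratio = 7.5 / 5 = 1.5.

1.5:1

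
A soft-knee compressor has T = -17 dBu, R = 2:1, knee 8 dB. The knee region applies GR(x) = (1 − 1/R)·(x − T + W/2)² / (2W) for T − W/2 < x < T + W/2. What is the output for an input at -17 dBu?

x − T + W/2 = -17 − (-17) + 4 = 4.
GR = (1 − 1/2) × 4² / 16 = 0.5 × 16 / 16 = 0.5 dB.
Output = -17 − 0.5 = -17.5 dBu.

-17.5 dBu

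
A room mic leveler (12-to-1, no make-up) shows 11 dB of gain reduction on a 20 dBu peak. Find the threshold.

8 dBu

Input is 12 dB above T (since output overshoot × R = input overshoot: (9 − T)·12 = 20 − T gives T = 8 dBu).
Check: 8 + (20 − 8)/12 = 8 + 1 = 9 dBu. ✓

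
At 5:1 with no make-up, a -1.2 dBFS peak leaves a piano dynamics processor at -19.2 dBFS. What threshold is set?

-23.7 dBFS

Input is 22.5 dB above T (since output overshoot × R = input overshoot: (-19.2 − T)·5 = -1.2 − T gives T = -23.7 dBFS).
Check: -23.7 + (-1.2 − (-23.7))/5 = -23.7 + 4.5 = -19.2 dBFS. ✓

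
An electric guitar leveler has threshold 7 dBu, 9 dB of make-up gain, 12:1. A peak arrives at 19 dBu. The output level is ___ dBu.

Overshoot: 19 − 7 = 12 dB.
The 12 dB excess becomes 1 dB after 12:1 reduction.
Output = 7 + 1 = 8 dBu; make-up adds 9 dB, giving 17 dBu.

17 dBu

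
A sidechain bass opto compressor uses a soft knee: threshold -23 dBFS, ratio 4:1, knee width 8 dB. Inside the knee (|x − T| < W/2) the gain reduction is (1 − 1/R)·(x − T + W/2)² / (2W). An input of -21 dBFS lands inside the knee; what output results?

-22.6875 dBFS

x − T + W/2 = -21 − (-23) + 4 = 6.
GR = (1 − 1/4) × 6² / 16 = 0.75 × 36 / 16 = 1.6875 dB.
Output = -21 − 1.6875 = -22.6875 dBFS.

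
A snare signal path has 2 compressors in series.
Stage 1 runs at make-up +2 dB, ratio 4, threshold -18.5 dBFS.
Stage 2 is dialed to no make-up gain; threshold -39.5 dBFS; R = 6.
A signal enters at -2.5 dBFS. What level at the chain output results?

Stage 1: 16 dB above -18.5 dBFS, reduced 4:1 to 4 dB above → -14.5 dBFS; +2 dB make-up → -12.5 dBFS.
Stage 2: overshoot 27 dB → 27/6 = 4.5 dB → -35 dBFS.

-35 dBFS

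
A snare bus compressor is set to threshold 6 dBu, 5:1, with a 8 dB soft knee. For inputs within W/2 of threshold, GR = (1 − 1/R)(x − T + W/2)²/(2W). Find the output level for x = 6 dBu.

x − T + W/2 = 6 − 6 + 4 = 4.
GR = (1 − 1/5) × 4² / 16 = 0.8 × 16 / 16 = 0.8 dB.
Output = 6 − 0.8 = 5.2 dBu.

5.2 dBu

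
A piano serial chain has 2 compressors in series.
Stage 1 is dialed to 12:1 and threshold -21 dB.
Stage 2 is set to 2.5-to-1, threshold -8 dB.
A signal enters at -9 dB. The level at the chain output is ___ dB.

-20 dB

Stage 1: -9 dB is 12 dB over -21 dB; at 12:1 that becomes 1 dB over, giving -20 dB.
Stage 2: below threshold (-20 ≤ -8); passes unchanged; output -20 dB.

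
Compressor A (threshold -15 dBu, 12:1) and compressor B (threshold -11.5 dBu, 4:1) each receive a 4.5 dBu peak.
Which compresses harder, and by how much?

A: overshoot 19.5 dB → output overshoot 1.625 dB → GR 17.875 dB.
B: overshoot 16 dB → output overshoot 4 dB → GR 12 dB.
A reduces 5.875 dB more.

A, by 5.875 dB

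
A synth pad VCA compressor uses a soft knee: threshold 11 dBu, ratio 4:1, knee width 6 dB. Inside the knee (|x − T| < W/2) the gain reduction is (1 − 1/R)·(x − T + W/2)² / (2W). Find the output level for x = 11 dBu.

10.4375 dBu

x − T + W/2 = 11 − 11 + 3 = 3.
GR = (1 − 1/4) × 3² / 12 = 0.75 × 9 / 12 = 0.5625 dB.
Output = 11 − 0.5625 = 10.4375 dBu.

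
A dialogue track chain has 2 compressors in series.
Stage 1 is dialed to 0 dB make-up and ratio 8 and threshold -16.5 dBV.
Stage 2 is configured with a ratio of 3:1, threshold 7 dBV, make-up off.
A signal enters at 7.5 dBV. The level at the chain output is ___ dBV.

-13.5 dBV

Stage 1: 24 dB above -16.5 dBV, reduced 8:1 to 3 dB above → -13.5 dBV.
Stage 2: -13.5 dBV is at or below the 7 dBV threshold — no compression; output -13.5 dBV.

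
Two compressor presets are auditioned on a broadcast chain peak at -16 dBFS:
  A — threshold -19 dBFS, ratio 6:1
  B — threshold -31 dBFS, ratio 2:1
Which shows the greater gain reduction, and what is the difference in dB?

A: 3 dB over, compressed to 0.5 dB over, so 2.5 dB of GR.
B: 15 dB over, compressed to 7.5 dB over, so 7.5 dB of GR.
B reduces 5 dB more.

B, by 5 dB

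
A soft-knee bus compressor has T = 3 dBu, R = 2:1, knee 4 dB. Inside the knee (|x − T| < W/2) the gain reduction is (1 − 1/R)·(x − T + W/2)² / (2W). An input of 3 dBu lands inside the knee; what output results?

2.75 dBu

x − T + W/2 = 3 − 3 + 2 = 2.
GR = (1 − 1/2) × 2² / 8 = 0.5 × 4 / 8 = 0.25 dB.
Output = 3 − 0.25 = 2.75 dBu.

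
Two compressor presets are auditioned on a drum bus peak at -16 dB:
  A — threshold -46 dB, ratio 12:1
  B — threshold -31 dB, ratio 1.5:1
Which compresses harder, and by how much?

A: 30 dB over, compressed to 2.5 dB over, so 27.5 dB of GR.
B: 15 dB over, compressed to 10 dB over, so 5 dB of GR.
A reduces 22.5 dB more.

A, by 22.5 dB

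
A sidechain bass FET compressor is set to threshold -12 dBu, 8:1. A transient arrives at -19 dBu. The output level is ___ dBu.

-19 dBu

-19 dBu is 7 dB below the -12 dBu threshold, so no gain reduction is applied.
Output = input = -19 dBu.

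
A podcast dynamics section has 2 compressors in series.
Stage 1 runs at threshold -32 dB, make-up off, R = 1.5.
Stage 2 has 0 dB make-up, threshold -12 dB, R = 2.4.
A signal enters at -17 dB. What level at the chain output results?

Stage 1: -17 dB is 15 dB over -32 dB; at 1.5:1 that becomes 10 dB over, giving -22 dB.
Stage 2: -22 dB is at or below the -12 dB threshold — no compression; output -22 dB.

-22 dB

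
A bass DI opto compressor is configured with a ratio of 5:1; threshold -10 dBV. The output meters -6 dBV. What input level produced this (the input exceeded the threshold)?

The compressed level sits -6 − (-10) = 4 dB over threshold.
Before 5:1 compression the overshoot was 4 × 5 = 20 dB, so input = -10 + 20 = 10 dBV.

10 dBV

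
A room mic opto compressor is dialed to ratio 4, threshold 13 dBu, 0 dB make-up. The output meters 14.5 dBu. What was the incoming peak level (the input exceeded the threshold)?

19 dBu

The compressed level sits 14.5 − 13 = 1.5 dB over threshold.
Input overshoot = R × output overshoot = 6 dB → input = 13 + 6 = 19 dBu.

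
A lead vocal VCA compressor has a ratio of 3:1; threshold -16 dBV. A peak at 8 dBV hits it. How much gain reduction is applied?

16 dB

The signal is 24 dB above threshold.
A 3:1 ratio leaves 8 dB of that excess.
GR = overshoot in − overshoot out = 24 − 8 = 16 dB.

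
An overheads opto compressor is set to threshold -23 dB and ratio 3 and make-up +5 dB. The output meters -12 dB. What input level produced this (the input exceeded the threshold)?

-5 dB

Remove make-up: -12 − 5 = -17 dB.
The compressed level sits -17 − (-23) = 6 dB over threshold.
Before 3:1 compression the overshoot was 6 × 3 = 18 dB, so input = -23 + 18 = -5 dB.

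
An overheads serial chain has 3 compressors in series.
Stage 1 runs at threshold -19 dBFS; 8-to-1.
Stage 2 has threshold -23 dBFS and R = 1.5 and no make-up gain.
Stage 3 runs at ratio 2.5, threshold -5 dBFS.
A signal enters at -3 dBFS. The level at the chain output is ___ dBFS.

-19 dBFS

Stage 1: -3 dBFS is 16 dB over -19 dBFS; at 8:1 that becomes 2 dB over, giving -17 dBFS.
Stage 2: -17 dBFS is 6 dB over -23 dBFS; at 1.5:1 that becomes 4 dB over, giving -19 dBFS.
Stage 3: below threshold (-19 ≤ -5); passes unchanged; output -19 dBFS.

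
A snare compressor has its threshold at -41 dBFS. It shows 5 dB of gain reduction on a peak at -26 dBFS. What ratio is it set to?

Input overshoot = -26 − (-41) = 15 dB.
Output overshoot = 15 − 5 = 10 dB.
Ratio = input overshoot / output overshoot = 15 / 10 = 1.5.

1.5:1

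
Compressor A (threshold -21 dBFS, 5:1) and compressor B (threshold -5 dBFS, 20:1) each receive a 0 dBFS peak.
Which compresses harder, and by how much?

A, by 12.05 dB

A: GR = 21 − 21/5 = 16.8 dB.
B: GR = 5 − 5/20 = 4.75 dB.
Difference: 12.05 dB in favour of A.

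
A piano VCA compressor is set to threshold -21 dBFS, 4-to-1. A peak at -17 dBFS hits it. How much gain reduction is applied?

The signal is 4 dB above threshold.
After 4:1 compression the overshoot becomes 4/4 = 1 dB.
GR = overshoot in − overshoot out = 4 − 1 = 3 dB.

3 dB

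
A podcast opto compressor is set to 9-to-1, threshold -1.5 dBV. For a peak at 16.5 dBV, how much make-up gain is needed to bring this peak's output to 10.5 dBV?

Overshoot 18 dB → 18/9 = 2 dB after compression, so the compressed level is -1.5 + 2 = 0.5 dBV.
Make-up = target − compressed = 10.5 − 0.5 = 10 dB.

10 dB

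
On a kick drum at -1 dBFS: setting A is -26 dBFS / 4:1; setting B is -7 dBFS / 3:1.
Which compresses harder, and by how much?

A, by 14.75 dB

A: GR = 25 − 25/4 = 18.75 dB.
B: GR = 6 − 6/3 = 4 dB.
A applies 14.75 dB more gain reduction.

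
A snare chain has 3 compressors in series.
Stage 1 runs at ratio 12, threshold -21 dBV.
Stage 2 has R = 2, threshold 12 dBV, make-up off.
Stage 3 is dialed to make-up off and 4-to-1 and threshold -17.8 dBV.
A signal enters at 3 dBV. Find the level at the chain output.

Stage 1: overshoot 24 dB → 24/12 = 2 dB → -19 dBV.
Stage 2: below threshold (-19 ≤ 12); passes unchanged; output -19 dBV.
Stage 3: -19 dBV ≤ -17.8 dBV, so stage 3 doesn't engage; output -19 dBV.

-19 dBV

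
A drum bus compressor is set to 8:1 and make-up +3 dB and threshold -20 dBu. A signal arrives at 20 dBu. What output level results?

20 dBu sits 40 dB over threshold.
At 8:1 the overshoot is divided by 8, leaving 5 dB above threshold.
That puts the output at -15 dBu; make-up adds 3 dB, giving -12 dBu.

-12 dBu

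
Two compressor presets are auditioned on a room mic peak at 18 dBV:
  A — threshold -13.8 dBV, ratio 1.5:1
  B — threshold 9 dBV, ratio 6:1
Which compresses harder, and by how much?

A: 31.8 dB over, compressed to 21.2 dB over, so 10.6 dB of GR.
B: 9 dB over, compressed to 1.5 dB over, so 7.5 dB of GR.
A reduces 3.1 dB more.

A, by 3.1 dB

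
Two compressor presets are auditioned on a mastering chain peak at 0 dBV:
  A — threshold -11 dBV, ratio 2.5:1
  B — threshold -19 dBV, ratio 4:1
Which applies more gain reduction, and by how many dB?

B, by 7.65 dB

A: 11 dB over, compressed to 4.4 dB over, so 6.6 dB of GR.
B: 19 dB over, compressed to 4.75 dB over, so 14.25 dB of GR.
B applies 7.65 dB more gain reduction.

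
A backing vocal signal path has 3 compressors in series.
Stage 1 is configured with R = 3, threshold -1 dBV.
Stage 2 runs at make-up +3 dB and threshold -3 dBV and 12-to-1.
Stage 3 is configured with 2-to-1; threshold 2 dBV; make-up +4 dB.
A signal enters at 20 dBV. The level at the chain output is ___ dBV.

4.75 dBV

Stage 1: overshoot 21 dB → 21/3 = 7 dB → 6 dBV.
Stage 2: overshoot 9 dB → 9/12 = 0.75 dB → -2.25 dBV; +3 dB make-up → 0.75 dBV.
Stage 3: below threshold (0.75 ≤ 2); passes unchanged; make-up brings it to 4.75 dBV.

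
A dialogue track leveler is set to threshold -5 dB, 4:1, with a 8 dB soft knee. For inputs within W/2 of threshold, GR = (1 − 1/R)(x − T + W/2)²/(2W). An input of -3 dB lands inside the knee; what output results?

-4.6875 dB

x − T + W/2 = -3 − (-5) + 4 = 6.
GR = (1 − 1/4) × 6² / 16 = 0.75 × 36 / 16 = 1.6875 dB.
Output = -3 − 1.6875 = -4.6875 dB.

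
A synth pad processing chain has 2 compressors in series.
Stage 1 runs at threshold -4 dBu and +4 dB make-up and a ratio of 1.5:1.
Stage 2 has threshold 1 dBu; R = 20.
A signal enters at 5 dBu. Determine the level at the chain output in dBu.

1.25 dBu

Stage 1: 9 dB above -4 dBu, reduced 1.5:1 to 6 dB above → 2 dBu; +4 dB make-up → 6 dBu.
Stage 2: 5 dB above 1 dBu, reduced 20:1 to 0.25 dB above → 1.25 dBu.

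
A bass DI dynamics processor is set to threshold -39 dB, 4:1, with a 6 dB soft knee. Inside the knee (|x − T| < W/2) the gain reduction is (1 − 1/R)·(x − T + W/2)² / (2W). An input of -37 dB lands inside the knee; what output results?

-38.5625 dB

x − T + W/2 = -37 − (-39) + 3 = 5.
GR = (1 − 1/4) × 5² / 12 = 0.75 × 25 / 12 = 1.5625 dB.
Output = -37 − 1.5625 = -38.5625 dB.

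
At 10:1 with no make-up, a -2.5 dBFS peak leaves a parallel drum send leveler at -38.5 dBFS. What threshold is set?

Gain reduction = -2.5 − (-38.5) = 36 dB; output overshoot = GR / (R − 1) = 36 / 9 = 4 dB.
Threshold = output − output overshoot = -38.5 − 4 = -42.5 dBFS.

-42.5 dBFS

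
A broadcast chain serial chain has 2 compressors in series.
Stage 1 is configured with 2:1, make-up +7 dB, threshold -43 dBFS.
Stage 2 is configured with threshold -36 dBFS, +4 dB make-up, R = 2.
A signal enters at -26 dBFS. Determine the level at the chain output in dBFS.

Stage 1: 17 dB above -43 dBFS, reduced 2:1 to 8.5 dB above → -34.5 dBFS; +7 dB make-up → -27.5 dBFS.
Stage 2: 8.5 dB above -36 dBFS, reduced 2:1 to 4.25 dB above → -31.75 dBFS; +4 dB make-up → -27.75 dBFS.

-27.75 dBFS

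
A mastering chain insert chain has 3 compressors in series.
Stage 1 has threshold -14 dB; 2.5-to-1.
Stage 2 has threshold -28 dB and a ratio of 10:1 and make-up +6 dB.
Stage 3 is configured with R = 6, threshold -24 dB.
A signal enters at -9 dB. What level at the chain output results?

Stage 1: 5 dB above -14 dB, reduced 2.5:1 to 2 dB above → -12 dB.
Stage 2: overshoot 16 dB → 16/10 = 1.6 dB → -26.4 dB; +6 dB make-up → -20.4 dB.
Stage 3: 3.6 dB above -24 dB, reduced 6:1 to 0.6 dB above → -23.4 dB.

-23.4 dB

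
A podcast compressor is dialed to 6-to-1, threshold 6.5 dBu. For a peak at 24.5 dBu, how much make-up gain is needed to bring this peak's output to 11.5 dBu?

2 dB

The peak compresses to 6.5 + 18/6 = 9.5 dBu.
To reach 11.5 dBu requires 11.5 − 9.5 = 2 dB of make-up.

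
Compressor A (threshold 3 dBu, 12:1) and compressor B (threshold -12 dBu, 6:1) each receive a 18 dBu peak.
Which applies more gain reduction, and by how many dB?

A: overshoot 15 dB → output overshoot 1.25 dB → GR 13.75 dB.
B: overshoot 30 dB → output overshoot 5 dB → GR 25 dB.
Difference: 11.25 dB in favour of B.

B, by 11.25 dB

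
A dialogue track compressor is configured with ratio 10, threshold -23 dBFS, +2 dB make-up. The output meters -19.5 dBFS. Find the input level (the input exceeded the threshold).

-8 dBFS

Stripping the +2 dB make-up gives -21.5 dBFS at the gain stage.
Post-compression overshoot = -21.5 − (-23) = 1.5 dB.
Input overshoot = R × output overshoot = 15 dB → input = -23 + 15 = -8 dBFS.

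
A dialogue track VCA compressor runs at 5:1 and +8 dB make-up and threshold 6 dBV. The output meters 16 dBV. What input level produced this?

Remove make-up: 16 − 8 = 8 dBV.
Post-compression overshoot = 8 − 6 = 2 dB.
Input overshoot = R × output overshoot = 10 dB → input = 6 + 10 = 16 dBV.

16 dBV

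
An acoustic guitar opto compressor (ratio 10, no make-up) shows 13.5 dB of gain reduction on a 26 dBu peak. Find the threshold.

Let T be the threshold. Output overshoot = (input overshoot)/R, so 12.5 − T = (26 − T)/10.
10·(12.5 − T) = 26 − T → 9·T = 125 − 26 = 99.
T = 99/9 = 11 dBu.

11 dBu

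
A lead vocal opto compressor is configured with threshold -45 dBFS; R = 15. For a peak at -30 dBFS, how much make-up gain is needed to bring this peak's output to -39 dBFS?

The peak compresses to -45 + 15/15 = -44 dBFS.
To reach -39 dBFS requires -39 − (-44) = 5 dB of make-up.

5 dB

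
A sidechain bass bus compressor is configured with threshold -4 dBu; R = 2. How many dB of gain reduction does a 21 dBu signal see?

12.5 dB

The signal is 25 dB above threshold.
At 2:1, output sits 25/2 = 12.5 dB above threshold.
Gain reduction = 25 − 12.5 = 12.5 dB.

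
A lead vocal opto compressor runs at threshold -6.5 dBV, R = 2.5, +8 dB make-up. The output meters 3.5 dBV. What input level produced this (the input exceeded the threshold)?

Remove make-up: 3.5 − 8 = -4.5 dBV.
Post-compression overshoot = -4.5 − (-6.5) = 2 dB.
Before 2.5:1 compression the overshoot was 2 × 2.5 = 5 dB, so input = -6.5 + 5 = -1.5 dBV.

-1.5 dBV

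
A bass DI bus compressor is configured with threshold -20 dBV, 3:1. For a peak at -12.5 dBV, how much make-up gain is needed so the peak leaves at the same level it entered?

The peak compresses to -20 + 7.5/3 = -17.5 dBV.
To reach -12.5 dBV requires -12.5 − (-17.5) = 5 dB of make-up.

5 dB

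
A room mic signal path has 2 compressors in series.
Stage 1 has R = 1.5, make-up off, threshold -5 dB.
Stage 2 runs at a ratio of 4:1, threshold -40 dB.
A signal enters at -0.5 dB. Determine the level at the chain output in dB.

Stage 1: 4.5 dB above -5 dB, reduced 1.5:1 to 3 dB above → -2 dB.
Stage 2: -2 dB is 38 dB over -40 dB; at 4:1 that becomes 9.5 dB over, giving -30.5 dB.

-30.5 dB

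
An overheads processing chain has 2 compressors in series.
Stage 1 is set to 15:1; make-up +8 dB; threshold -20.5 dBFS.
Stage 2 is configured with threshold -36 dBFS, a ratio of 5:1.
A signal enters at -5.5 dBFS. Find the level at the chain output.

Stage 1: -5.5 dBFS is 15 dB over -20.5 dBFS; at 15:1 that becomes 1 dB over, giving -19.5 dBFS; +8 dB make-up → -11.5 dBFS.
Stage 2: overshoot 24.5 dB → 24.5/5 = 4.9 dB → -31.1 dBFS.

-31.1 dBFS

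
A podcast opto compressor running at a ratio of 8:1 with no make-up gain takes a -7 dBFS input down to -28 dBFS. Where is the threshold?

Input is 24 dB above T (since output overshoot × R = input overshoot: (-28 − T)·8 = -7 − T gives T = -31 dBFS).
Check: -31 + (-7 − (-31))/8 = -31 + 3 = -28 dBFS. ✓

-31 dBFS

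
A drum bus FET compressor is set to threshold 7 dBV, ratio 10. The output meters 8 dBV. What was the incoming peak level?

That's 1 dB above the 7 dBV threshold.
Before 10:1 compression the overshoot was 1 × 10 = 10 dB, so input = 7 + 10 = 17 dBV.

17 dBV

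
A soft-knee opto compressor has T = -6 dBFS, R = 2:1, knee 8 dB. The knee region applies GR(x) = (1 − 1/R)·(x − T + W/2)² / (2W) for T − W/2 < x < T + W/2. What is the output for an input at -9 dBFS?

x − T + W/2 = -9 − (-6) + 4 = 1.
GR = (1 − 1/2) × 1² / 16 = 0.5 × 1 / 16 = 0.03125 dB.
Output = -9 − 0.03125 = -9.03125 dBFS.

-9.03125 dBFS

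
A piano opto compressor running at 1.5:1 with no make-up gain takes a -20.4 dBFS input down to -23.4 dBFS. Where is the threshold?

-29.4 dBFS

Let T be the threshold. Output overshoot = (input overshoot)/R, so -23.4 − T = (-20.4 − T)/1.5.
1.5·(-23.4 − T) = -20.4 − T → 0.5·T = -35.1 − (-20.4) = -14.7.
T = -14.7/0.5 = -29.4 dBFS.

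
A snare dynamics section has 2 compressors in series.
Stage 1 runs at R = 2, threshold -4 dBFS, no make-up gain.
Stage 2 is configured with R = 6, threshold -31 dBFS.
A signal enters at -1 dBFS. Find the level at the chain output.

Stage 1: 3 dB above -4 dBFS, reduced 2:1 to 1.5 dB above → -2.5 dBFS.
Stage 2: -2.5 dBFS is 28.5 dB over -31 dBFS; at 6:1 that becomes 4.75 dB over, giving -26.25 dBFS.

-26.25 dBFS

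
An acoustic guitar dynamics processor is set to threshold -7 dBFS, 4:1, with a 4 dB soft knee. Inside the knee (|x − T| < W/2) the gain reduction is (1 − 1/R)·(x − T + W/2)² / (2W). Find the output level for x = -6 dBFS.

-6.84375 dBFS

x − T + W/2 = -6 − (-7) + 2 = 3.
GR = (1 − 1/4) × 3² / 8 = 0.75 × 9 / 8 = 0.84375 dB.
Output = -6 − 0.84375 = -6.84375 dBFS.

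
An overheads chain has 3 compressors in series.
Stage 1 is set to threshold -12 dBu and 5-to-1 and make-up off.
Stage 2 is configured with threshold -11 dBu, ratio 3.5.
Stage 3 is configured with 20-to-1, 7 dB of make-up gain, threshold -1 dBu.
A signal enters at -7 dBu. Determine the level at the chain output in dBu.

Stage 1: overshoot 5 dB → 5/5 = 1 dB → -11 dBu.
Stage 2: -11 dBu is at or below the -11 dBu threshold — no compression; output -11 dBu.
Stage 3: -11 dBu ≤ -1 dBu, so stage 3 doesn't engage; make-up brings it to -4 dBu.

-4 dBu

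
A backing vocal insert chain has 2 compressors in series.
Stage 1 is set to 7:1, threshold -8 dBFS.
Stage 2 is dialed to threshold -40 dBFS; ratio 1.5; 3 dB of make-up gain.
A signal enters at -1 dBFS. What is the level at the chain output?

Stage 1: -1 dBFS is 7 dB over -8 dBFS; at 7:1 that becomes 1 dB over, giving -7 dBFS.
Stage 2: overshoot 33 dB → 33/1.5 = 22 dB → -18 dBFS; +3 dB make-up → -15 dBFS.

-15 dBFS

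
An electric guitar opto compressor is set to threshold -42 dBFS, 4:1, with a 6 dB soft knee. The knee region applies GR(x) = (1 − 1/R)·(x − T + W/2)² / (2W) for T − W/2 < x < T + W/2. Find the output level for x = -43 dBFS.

-43.25 dBFS

x − T + W/2 = -43 − (-42) + 3 = 2.
GR = (1 − 1/4) × 2² / 12 = 0.75 × 4 / 12 = 0.25 dB.
Output = -43 − 0.25 = -43.25 dBFS.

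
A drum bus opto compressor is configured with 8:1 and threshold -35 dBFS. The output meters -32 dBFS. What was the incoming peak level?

-11 dBFS

Post-compression overshoot = -32 − (-35) = 3 dB.
Input overshoot = R × output overshoot = 24 dB → input = -35 + 24 = -11 dBFS.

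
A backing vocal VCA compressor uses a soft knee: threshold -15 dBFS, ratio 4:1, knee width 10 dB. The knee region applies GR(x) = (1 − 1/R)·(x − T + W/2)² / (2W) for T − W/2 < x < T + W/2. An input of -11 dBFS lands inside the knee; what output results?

-14.0375 dBFS

x − T + W/2 = -11 − (-15) + 5 = 9.
GR = (1 − 1/4) × 9² / 20 = 0.75 × 81 / 20 = 3.0375 dB.
Output = -11 − 3.0375 = -14.0375 dBFS.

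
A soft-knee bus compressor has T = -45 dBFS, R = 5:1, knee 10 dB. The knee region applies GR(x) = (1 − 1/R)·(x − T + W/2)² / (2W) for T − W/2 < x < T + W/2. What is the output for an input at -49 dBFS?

x − T + W/2 = -49 − (-45) + 5 = 1.
GR = (1 − 1/5) × 1² / 20 = 0.8 × 1 / 20 = 0.04 dB.
Output = -49 − 0.04 = -49.04 dBFS.

-49.04 dBFS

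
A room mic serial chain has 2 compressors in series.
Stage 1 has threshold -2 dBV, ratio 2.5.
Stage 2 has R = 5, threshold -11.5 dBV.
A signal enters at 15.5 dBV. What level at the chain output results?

-8.2 dBV

Stage 1: 15.5 dBV is 17.5 dB over -2 dBV; at 2.5:1 that becomes 7 dB over, giving 5 dBV.
Stage 2: overshoot 16.5 dB → 16.5/5 = 3.3 dB → -8.2 dBV.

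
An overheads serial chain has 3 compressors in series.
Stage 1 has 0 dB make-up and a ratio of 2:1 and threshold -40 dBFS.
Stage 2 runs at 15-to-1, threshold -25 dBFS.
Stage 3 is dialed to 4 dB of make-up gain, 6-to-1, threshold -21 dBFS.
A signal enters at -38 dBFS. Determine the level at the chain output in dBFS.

Stage 1: overshoot 2 dB → 2/2 = 1 dB → -39 dBFS.
Stage 2: below threshold (-39 ≤ -25); passes unchanged; output -39 dBFS.
Stage 3: -39 dBFS is at or below the -21 dBFS threshold — no compression; make-up brings it to -35 dBFS.

-35 dBFS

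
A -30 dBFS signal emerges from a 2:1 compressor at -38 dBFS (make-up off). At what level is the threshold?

Input is 16 dB above T (since output overshoot × R = input overshoot: (-38 − T)·2 = -30 − T gives T = -46 dBFS).
Check: -46 + (-30 − (-46))/2 = -46 + 8 = -38 dBFS. ✓

-46 dBFS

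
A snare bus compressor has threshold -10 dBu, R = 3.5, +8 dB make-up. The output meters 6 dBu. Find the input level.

Remove make-up: 6 − 8 = -2 dBu.
Post-compression overshoot = -2 − (-10) = 8 dB.
Undo the ratio: input overshoot = 8 × 3.5 = 28 dB, giving input = 18 dBu.

18 dBu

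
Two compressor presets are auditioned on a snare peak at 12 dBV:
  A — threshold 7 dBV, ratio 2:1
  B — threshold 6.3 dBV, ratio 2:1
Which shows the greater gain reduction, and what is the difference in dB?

B, by 0.35 dB

A: overshoot 5 dB → output overshoot 2.5 dB → GR 2.5 dB.
B: overshoot 5.7 dB → output overshoot 2.85 dB → GR 2.85 dB.
B applies 0.35 dB more gain reduction.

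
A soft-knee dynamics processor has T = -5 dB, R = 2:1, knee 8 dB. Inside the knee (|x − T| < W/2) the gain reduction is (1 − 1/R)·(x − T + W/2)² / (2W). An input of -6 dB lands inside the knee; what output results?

-6.28125 dB

x − T + W/2 = -6 − (-5) + 4 = 3.
GR = (1 − 1/2) × 3² / 16 = 0.5 × 9 / 16 = 0.28125 dB.
Output = -6 − 0.28125 = -6.28125 dB.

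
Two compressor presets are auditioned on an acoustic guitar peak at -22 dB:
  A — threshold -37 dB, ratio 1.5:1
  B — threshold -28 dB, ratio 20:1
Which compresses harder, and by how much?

B, by 0.7 dB

A: GR = 15 − 15/1.5 = 5 dB.
B: GR = 6 − 6/20 = 5.7 dB.
Difference: 0.7 dB in favour of B.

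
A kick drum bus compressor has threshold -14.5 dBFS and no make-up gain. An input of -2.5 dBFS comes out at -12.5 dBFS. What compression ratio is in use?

Input overshoot = -2.5 − (-14.5) = 12 dB; output overshoot = -12.5 − (-14.5) = 2 dB.
Ratio = 12 / 2 = 6.

6:1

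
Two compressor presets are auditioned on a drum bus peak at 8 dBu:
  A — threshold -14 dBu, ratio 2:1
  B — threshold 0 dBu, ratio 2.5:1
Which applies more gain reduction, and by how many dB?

A, by 6.2 dB

A: 22 dB over, compressed to 11 dB over, so 11 dB of GR.
B: 8 dB over, compressed to 3.2 dB over, so 4.8 dB of GR.
A applies 6.2 dB more gain reduction.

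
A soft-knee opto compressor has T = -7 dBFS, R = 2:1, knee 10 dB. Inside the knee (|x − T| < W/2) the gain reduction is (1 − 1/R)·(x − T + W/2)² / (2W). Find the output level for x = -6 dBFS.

-6.9 dBFS

x − T + W/2 = -6 − (-7) + 5 = 6.
GR = (1 − 1/2) × 6² / 20 = 0.5 × 36 / 20 = 0.9 dB.
Output = -6 − 0.9 = -6.9 dBFS.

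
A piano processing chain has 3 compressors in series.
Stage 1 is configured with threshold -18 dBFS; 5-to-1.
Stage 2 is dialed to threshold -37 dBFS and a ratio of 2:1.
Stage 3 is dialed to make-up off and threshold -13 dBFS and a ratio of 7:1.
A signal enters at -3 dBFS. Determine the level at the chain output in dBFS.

-26 dBFS

Stage 1: overshoot 15 dB → 15/5 = 3 dB → -15 dBFS.
Stage 2: 22 dB above -37 dBFS, reduced 2:1 to 11 dB above → -26 dBFS.
Stage 3: below threshold (-26 ≤ -13); passes unchanged; output -26 dBFS.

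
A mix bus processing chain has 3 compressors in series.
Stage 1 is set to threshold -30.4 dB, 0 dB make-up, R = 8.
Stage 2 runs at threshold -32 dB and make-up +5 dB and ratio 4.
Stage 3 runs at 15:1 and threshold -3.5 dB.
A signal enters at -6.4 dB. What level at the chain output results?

Stage 1: -6.4 dB is 24 dB over -30.4 dB; at 8:1 that becomes 3 dB over, giving -27.4 dB.
Stage 2: -27.4 dB is 4.6 dB over -32 dB; at 4:1 that becomes 1.15 dB over, giving -30.85 dB; +5 dB make-up → -25.85 dB.
Stage 3: -25.85 dB ≤ -3.5 dB, so stage 3 doesn't engage; output -25.85 dB.

-25.85 dB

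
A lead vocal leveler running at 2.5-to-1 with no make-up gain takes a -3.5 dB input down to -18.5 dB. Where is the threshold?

Let T be the threshold. Output overshoot = (input overshoot)/R, so -18.5 − T = (-3.5 − T)/2.5.
2.5·(-18.5 − T) = -3.5 − T → 1.5·T = -46.25 − (-3.5) = -42.75.
T = -42.75/1.5 = -28.5 dB.

-28.5 dB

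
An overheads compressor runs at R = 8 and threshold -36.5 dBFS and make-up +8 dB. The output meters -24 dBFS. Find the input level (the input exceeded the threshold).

-0.5 dBFS

Before make-up, the level was -24 − 8 = -32 dBFS.
That's 4.5 dB above the -36.5 dBFS threshold.
Before 8:1 compression the overshoot was 4.5 × 8 = 36 dB, so input = -36.5 + 36 = -0.5 dBFS.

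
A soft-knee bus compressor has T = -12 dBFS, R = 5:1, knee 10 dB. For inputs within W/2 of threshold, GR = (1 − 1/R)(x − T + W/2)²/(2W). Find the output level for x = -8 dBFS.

-11.24 dBFS

x − T + W/2 = -8 − (-12) + 5 = 9.
GR = (1 − 1/5) × 9² / 20 = 0.8 × 81 / 20 = 3.24 dB.
Output = -8 − 3.24 = -11.24 dBFS.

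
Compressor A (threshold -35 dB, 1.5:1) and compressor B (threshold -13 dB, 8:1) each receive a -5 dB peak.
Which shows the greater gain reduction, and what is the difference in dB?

A, by 3 dB

A: GR = 30 − 30/1.5 = 10 dB.
B: GR = 8 − 8/8 = 7 dB.
A applies 3 dB more gain reduction.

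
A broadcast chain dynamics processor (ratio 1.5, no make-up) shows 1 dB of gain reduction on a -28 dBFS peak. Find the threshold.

-31 dBFS

Let T be the threshold. Output overshoot = (input overshoot)/R, so -29 − T = (-28 − T)/1.5.
1.5·(-29 − T) = -28 − T → 0.5·T = -43.5 − (-28) = -15.5.
T = -15.5/0.5 = -31 dBFS.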